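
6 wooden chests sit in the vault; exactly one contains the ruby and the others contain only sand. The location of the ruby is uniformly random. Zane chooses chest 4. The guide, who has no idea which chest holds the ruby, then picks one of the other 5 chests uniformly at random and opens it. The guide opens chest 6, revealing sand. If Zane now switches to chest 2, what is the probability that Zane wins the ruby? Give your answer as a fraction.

1/5

Apply Bayes' rule, conditioning on where the ruby actually is.
If it is in any of chests 1, 2, 3, 4, and 5 (prior 1/6 each): the guide picks chest 6 with probability 1/5 regardless, and it is not the prize; weight (1/6)·(1/5) = 1/30 each.
If it is in chest 6 (prior 1/6): the guide opened chest 6, so this case is ruled out; weight (1/6)·0 = 0.
The weights sum to 1/6.
So P(the ruby in chest 2 | the guide opened chest 6) = (1/30) / (1/6) = 1/5.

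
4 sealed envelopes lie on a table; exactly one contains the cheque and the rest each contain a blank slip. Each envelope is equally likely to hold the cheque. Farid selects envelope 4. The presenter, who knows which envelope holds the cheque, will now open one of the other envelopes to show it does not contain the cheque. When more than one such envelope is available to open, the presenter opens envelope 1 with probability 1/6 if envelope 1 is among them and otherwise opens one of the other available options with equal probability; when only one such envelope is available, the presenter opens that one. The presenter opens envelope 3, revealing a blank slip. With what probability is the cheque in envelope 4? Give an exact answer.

5/21

Condition on the true location of the cheque.
If it is in envelope 1 (prior 1/4): envelope 1 holds the prize so is unavailable; the presenter chooses uniformly among the 2 others, probability 1/2; weight (1/4)·(1/2) = 1/8.
If it is in envelope 2 (prior 1/4): envelope 1 is available but not opened, probability 5/6; weight (1/4)·(5/6) = 5/24.
If it is in envelope 3 (prior 1/4): the presenter opened envelope 3, so this case is ruled out; weight (1/4)·0 = 0.
If it is in envelope 4 (prior 1/4): envelope 1 is available but not opened; envelope 3 gets probability (1 − 1/6)/2 = 5/12; weight (1/4)·(5/12) = 5/48.
The weights sum to 7/16.
So P(the cheque in envelope 4 | the presenter opened envelope 3) = (5/48) / (7/16) = 5/21.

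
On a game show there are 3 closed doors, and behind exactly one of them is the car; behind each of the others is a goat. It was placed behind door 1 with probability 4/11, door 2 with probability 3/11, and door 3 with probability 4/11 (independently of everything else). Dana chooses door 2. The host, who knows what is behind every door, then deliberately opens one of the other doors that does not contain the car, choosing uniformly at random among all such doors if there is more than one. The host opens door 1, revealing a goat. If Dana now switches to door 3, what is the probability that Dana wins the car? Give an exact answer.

Apply Bayes' rule, conditioning on where the car actually is.
If it is behind door 1 (prior 4/11): the host opened door 1, so this case is ruled out; weight (4/11)·0 = 0.
If it is behind door 2 (prior 3/11): the host has 2 equally likely choices, so probability 1/2; weight (3/11)·(1/2) = 3/22.
If it is behind door 3 (prior 4/11): the host has no choice, probability 1; weight (4/11)·1 = 4/11.
The weights sum to 1/2.
So P(the car behind door 3 | the host opened door 1) = (4/11) / (1/2) = 8/11.

8/11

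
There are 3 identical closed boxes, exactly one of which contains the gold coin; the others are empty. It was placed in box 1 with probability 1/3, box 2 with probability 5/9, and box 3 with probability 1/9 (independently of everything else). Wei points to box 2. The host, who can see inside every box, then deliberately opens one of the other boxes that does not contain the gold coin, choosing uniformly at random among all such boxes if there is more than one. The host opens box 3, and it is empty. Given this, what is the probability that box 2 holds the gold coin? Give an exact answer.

5/11

Apply Bayes' rule, conditioning on where the gold coin actually is.
If it is in box 1 (prior 1/3): the host has no choice, probability 1; weight (1/3)·1 = 1/3.
If it is in box 2 (prior 5/9): the host has 2 equally likely choices, so probability 1/2; weight (5/9)·(1/2) = 5/18.
If it is in box 3 (prior 1/9): the host opened box 3, so this case is ruled out; weight (1/9)·0 = 0.
The weights sum to 11/18.
So P(the gold coin in box 2 | the host opened box 3) = (5/18) / (11/18) = 5/11.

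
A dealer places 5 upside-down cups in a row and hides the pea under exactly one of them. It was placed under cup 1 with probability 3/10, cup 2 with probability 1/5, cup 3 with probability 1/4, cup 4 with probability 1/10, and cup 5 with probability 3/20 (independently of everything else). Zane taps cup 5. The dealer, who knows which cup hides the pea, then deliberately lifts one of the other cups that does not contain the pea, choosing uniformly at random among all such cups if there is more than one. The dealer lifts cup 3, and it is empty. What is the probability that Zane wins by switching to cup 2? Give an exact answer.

16/57

Consider each possible location of the pea in turn.
If it is under cup 1 (prior 3/10): the dealer has 3 equally likely choices, so probability 1/3; weight (3/10)·(1/3) = 1/10.
If it is under cup 2 (prior 1/5): the dealer has 3 equally likely choices, so probability 1/3; weight (1/5)·(1/3) = 1/15.
If it is under cup 3 (prior 1/4): the dealer opened cup 3, so this case is ruled out; weight (1/4)·0 = 0.
If it is under cup 4 (prior 1/10): the dealer has 3 equally likely choices, so probability 1/3; weight (1/10)·(1/3) = 1/30.
If it is under cup 5 (prior 3/20): the dealer has 4 equally likely choices, so probability 1/4; weight (3/20)·(1/4) = 3/80.
The weights sum to 19/80.
So P(the pea under cup 2 | the dealer opened cup 3) = (1/15) / (19/80) = 16/57.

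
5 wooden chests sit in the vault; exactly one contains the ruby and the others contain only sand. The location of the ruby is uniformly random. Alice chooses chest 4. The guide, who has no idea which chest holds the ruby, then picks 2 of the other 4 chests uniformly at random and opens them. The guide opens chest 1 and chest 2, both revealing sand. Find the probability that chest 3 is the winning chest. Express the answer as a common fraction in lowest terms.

1/3

Consider each possible location of the ruby in turn.
If it is in either of chests 1 and 2 (prior 1/5 each): that chest was opened and seen not to hold the prize — ruled out; weight (1/5)·0 = 0 each.
If it is in any of chests 3, 4, and 5 (prior 1/5 each): the guide picks exactly this set with probability 1/6 regardless, and none is the prize; weight (1/5)·(1/6) = 1/30 each.
The weights sum to 1/10.
So P(the ruby in chest 3 | the guide opened chest 1 and chest 2) = (1/30) / (1/10) = 1/3.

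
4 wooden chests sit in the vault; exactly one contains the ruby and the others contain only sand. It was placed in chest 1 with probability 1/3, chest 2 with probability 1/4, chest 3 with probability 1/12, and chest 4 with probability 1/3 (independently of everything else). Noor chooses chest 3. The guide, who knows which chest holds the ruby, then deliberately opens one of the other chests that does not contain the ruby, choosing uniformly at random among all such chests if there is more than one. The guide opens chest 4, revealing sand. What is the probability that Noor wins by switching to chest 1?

Consider each possible location of the ruby in turn.
If it is in chest 1 (prior 1/3): the guide has 2 equally likely choices, so probability 1/2; weight (1/3)·(1/2) = 1/6.
If it is in chest 2 (prior 1/4): the guide has 2 equally likely choices, so probability 1/2; weight (1/4)·(1/2) = 1/8.
If it is in chest 3 (prior 1/12): the guide has 3 equally likely choices, so probability 1/3; weight (1/12)·(1/3) = 1/36.
If it is in chest 4 (prior 1/3): the guide opened chest 4, so this case is ruled out; weight (1/3)·0 = 0.
The weights sum to 23/72.
So P(the ruby in chest 1 | the guide opened chest 4) = (1/6) / (23/72) = 12/23.

12/23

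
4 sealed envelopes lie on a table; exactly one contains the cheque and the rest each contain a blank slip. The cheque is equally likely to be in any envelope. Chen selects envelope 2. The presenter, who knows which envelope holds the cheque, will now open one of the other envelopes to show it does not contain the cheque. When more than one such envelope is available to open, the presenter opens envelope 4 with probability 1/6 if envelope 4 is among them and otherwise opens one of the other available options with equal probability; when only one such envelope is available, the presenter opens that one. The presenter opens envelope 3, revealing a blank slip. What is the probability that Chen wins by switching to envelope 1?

Apply Bayes' rule, conditioning on where the cheque actually is.
If it is in envelope 1 (prior 1/4): envelope 4 is available but not opened, probability 5/6; weight (1/4)·(5/6) = 5/24.
If it is in envelope 2 (prior 1/4): envelope 4 is available but not opened; envelope 3 gets probability (1 − 1/6)/2 = 5/12; weight (1/4)·(5/12) = 5/48.
If it is in envelope 3 (prior 1/4): the presenter opened envelope 3, so this case is ruled out; weight (1/4)·0 = 0.
If it is in envelope 4 (prior 1/4): envelope 4 holds the prize so is unavailable; the presenter chooses uniformly among the 2 others, probability 1/2; weight (1/4)·(1/2) = 1/8.
The weights sum to 7/16.
So P(the cheque in envelope 1 | the presenter opened envelope 3) = (5/24) / (7/16) = 10/21.

10/21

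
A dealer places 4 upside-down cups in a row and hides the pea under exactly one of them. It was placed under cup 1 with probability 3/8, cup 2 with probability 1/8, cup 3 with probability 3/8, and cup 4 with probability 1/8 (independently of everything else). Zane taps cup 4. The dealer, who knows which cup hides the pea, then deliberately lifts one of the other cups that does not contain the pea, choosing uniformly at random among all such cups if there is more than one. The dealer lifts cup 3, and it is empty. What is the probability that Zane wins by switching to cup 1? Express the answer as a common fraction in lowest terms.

Condition on the true location of the pea.
If it is under cup 1 (prior 3/8): the dealer has 2 equally likely choices, so probability 1/2; weight (3/8)·(1/2) = 3/16.
If it is under cup 2 (prior 1/8): the dealer has 2 equally likely choices, so probability 1/2; weight (1/8)·(1/2) = 1/16.
If it is under cup 3 (prior 3/8): the dealer opened cup 3, so this case is ruled out; weight (3/8)·0 = 0.
If it is under cup 4 (prior 1/8): the dealer has 3 equally likely choices, so probability 1/3; weight (1/8)·(1/3) = 1/24.
The weights sum to 7/24.
So P(the pea under cup 1 | the dealer opened cup 3) = (3/16) / (7/24) = 9/14.

9/14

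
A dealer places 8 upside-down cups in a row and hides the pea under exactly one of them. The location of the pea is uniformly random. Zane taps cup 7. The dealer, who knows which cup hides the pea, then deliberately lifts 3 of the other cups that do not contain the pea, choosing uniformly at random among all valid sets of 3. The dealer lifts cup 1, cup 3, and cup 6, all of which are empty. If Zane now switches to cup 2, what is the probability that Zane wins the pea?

7/32

Consider each possible location of the pea in turn.
If it is under any of cups 1, 3, and 6 (prior 1/8 each): that cup was opened and seen not to hold the prize — ruled out; weight (1/8)·0 = 0 each.
If it is under any of cups 2, 4, 5, and 8 (prior 1/8 each): the dealer has 20 equally likely choices, so probability 1/20; weight (1/8)·(1/20) = 1/160 each.
If it is under cup 7 (prior 1/8): the dealer has 35 equally likely choices, so probability 1/35; weight (1/8)·(1/35) = 1/280.
The weights sum to 1/35.
So P(the pea under cup 2 | the dealer opened cup 1, cup 3, and cup 6) = (1/160) / (1/35) = 7/32.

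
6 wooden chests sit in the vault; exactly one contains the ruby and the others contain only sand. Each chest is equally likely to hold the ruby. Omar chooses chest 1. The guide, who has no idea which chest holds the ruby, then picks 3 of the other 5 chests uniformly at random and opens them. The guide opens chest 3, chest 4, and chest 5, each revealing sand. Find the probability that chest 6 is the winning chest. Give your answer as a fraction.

Condition on the true location of the ruby.
If it is in any of chests 1, 2, and 6 (prior 1/6 each): the guide picks exactly this set with probability 1/10 regardless, and none is the prize; weight (1/6)·(1/10) = 1/60 each.
If it is in any of chests 3, 4, and 5 (prior 1/6 each): that chest was opened and seen not to hold the prize — ruled out; weight (1/6)·0 = 0 each.
The weights sum to 1/20.
So P(the ruby in chest 6 | the guide opened chest 3, chest 4, and chest 5) = (1/60) / (1/20) = 1/3.

1/3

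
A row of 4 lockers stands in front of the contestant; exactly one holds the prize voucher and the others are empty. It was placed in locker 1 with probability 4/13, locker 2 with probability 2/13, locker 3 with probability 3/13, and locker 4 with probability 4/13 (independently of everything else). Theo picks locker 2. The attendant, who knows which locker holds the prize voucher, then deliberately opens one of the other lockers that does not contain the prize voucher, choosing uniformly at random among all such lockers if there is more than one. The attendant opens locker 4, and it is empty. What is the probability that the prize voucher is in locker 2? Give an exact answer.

Apply Bayes' rule, conditioning on where the prize voucher actually is.
If it is in locker 1 (prior 4/13): the attendant has 2 equally likely choices, so probability 1/2; weight (4/13)·(1/2) = 2/13.
If it is in locker 2 (prior 2/13): the attendant has 3 equally likely choices, so probability 1/3; weight (2/13)·(1/3) = 2/39.
If it is in locker 3 (prior 3/13): the attendant has 2 equally likely choices, so probability 1/2; weight (3/13)·(1/2) = 3/26.
If it is in locker 4 (prior 4/13): the attendant opened locker 4, so this case is ruled out; weight (4/13)·0 = 0.
The weights sum to 25/78.
So P(the prize voucher in locker 2 | the attendant opened locker 4) = (2/39) / (25/78) = 4/25.

4/25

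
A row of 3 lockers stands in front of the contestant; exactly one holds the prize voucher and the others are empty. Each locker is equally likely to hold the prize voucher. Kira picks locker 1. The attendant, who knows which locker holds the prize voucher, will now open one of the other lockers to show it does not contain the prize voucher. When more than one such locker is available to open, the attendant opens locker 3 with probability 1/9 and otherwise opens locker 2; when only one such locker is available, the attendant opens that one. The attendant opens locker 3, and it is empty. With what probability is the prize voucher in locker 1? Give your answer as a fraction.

1/10

Apply Bayes' rule, conditioning on where the prize voucher actually is.
If it is in locker 1 (prior 1/3): locker 3 is available, opened with probability 1/9; weight (1/3)·(1/9) = 1/27.
If it is in locker 2 (prior 1/3): only locker 3 is available, probability 1; weight (1/3)·1 = 1/3.
If it is in locker 3 (prior 1/3): the attendant opened locker 3, so this case is ruled out; weight (1/3)·0 = 0.
The weights sum to 10/27.
So P(the prize voucher in locker 1 | the attendant opened locker 3) = (1/27) / (10/27) = 1/10.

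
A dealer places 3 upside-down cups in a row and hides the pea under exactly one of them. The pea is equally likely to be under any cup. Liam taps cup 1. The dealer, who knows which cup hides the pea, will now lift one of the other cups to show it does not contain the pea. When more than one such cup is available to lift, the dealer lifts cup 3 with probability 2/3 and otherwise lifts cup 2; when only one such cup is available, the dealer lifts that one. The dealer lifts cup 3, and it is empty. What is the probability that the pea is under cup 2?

3/5

Consider each possible location of the pea in turn.
If it is under cup 1 (prior 1/3): cup 3 is available, opened with probability 2/3; weight (1/3)·(2/3) = 2/9.
If it is under cup 2 (prior 1/3): only cup 3 is available, probability 1; weight (1/3)·1 = 1/3.
If it is under cup 3 (prior 1/3): the dealer opened cup 3, so this case is ruled out; weight (1/3)·0 = 0.
The weights sum to 5/9.
So P(the pea under cup 2 | the dealer opened cup 3) = (1/3) / (5/9) = 3/5.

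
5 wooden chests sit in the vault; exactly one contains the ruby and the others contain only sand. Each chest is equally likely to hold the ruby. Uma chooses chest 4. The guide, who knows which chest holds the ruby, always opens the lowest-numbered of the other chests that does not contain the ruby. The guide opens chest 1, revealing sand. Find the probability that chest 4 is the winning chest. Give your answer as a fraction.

Condition on the true location of the ruby.
If it is in chest 1 (prior 1/5): the guide opened chest 1, so this case is ruled out; weight (1/5)·0 = 0.
If it is in any of chests 2, 3, 4, and 5 (prior 1/5 each): chest 1 is the lowest-numbered option available, probability 1; weight (1/5)·1 = 1/5 each.
The weights sum to 4/5.
So P(the ruby in chest 4 | the guide opened chest 1) = (1/5) / (4/5) = 1/4.

1/4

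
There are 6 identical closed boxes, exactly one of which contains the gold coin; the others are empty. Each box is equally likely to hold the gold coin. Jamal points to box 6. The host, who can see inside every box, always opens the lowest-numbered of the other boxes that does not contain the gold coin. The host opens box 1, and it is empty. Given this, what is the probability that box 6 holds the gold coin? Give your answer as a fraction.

1/5

Apply Bayes' rule, conditioning on where the gold coin actually is.
If it is in box 1 (prior 1/6): the host opened box 1, so this case is ruled out; weight (1/6)·0 = 0.
If it is in any of boxes 2, 3, 4, 5, and 6 (prior 1/6 each): box 1 is the lowest-numbered option available, probability 1; weight (1/6)·1 = 1/6 each.
The weights sum to 5/6.
So P(the gold coin in box 6 | the host opened box 1) = (1/6) / (5/6) = 1/5.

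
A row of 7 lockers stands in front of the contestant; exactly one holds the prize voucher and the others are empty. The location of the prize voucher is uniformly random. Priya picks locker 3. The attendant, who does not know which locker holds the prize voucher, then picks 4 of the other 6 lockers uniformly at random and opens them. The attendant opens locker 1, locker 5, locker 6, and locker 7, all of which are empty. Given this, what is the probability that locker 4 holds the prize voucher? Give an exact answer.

1/3

Condition on the true location of the prize voucher.
If it is in any of lockers 1, 5, 6, and 7 (prior 1/7 each): that locker was opened and seen not to hold the prize — ruled out; weight (1/7)·0 = 0 each.
If it is in any of lockers 2, 3, and 4 (prior 1/7 each): the attendant picks exactly this set with probability 1/15 regardless, and none is the prize; weight (1/7)·(1/15) = 1/105 each.
The weights sum to 1/35.
So P(the prize voucher in locker 4 | the attendant opened locker 1, locker 5, locker 6, and locker 7) = (1/105) / (1/35) = 1/3.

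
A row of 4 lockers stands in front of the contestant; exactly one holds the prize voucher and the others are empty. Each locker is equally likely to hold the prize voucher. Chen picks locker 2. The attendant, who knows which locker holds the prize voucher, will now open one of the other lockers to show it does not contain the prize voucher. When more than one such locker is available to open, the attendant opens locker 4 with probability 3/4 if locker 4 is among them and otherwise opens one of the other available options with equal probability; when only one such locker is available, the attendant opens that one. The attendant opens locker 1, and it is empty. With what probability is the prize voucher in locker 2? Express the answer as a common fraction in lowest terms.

Condition on the true location of the prize voucher.
If it is in locker 1 (prior 1/4): the attendant opened locker 1, so this case is ruled out; weight (1/4)·0 = 0.
If it is in locker 2 (prior 1/4): locker 4 is available but not opened; locker 1 gets probability (1 − 3/4)/2 = 1/8; weight (1/4)·(1/8) = 1/32.
If it is in locker 3 (prior 1/4): locker 4 is available but not opened, probability 1/4; weight (1/4)·(1/4) = 1/16.
If it is in locker 4 (prior 1/4): locker 4 holds the prize so is unavailable; the attendant chooses uniformly among the 2 others, probability 1/2; weight (1/4)·(1/2) = 1/8.
The weights sum to 7/32.
So P(the prize voucher in locker 2 | the attendant opened locker 1) = (1/32) / (7/32) = 1/7.

1/7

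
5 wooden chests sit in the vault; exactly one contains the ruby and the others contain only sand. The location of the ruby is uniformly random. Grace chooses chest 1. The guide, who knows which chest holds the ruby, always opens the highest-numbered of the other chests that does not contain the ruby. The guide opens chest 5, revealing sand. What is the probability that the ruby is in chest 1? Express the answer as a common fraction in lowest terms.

1/4

Condition on the true location of the ruby.
If it is in any of chests 1, 2, 3, and 4 (prior 1/5 each): chest 5 is the highest-numbered option available, probability 1; weight (1/5)·1 = 1/5 each.
If it is in chest 5 (prior 1/5): the guide opened chest 5, so this case is ruled out; weight (1/5)·0 = 0.
The weights sum to 4/5.
So P(the ruby in chest 1 | the guide opened chest 5) = (1/5) / (4/5) = 1/4.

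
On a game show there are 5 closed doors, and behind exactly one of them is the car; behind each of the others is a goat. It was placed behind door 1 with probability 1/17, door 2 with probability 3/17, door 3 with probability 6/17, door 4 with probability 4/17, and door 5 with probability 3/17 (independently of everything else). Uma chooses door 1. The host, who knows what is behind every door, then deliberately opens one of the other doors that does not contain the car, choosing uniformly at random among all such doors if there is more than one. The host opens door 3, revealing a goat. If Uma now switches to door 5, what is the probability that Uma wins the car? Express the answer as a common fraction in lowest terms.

12/43

Consider each possible location of the car in turn.
If it is behind door 1 (prior 1/17): the host has 4 equally likely choices, so probability 1/4; weight (1/17)·(1/4) = 1/68.
If it is behind either of doors 2 and 5 (prior 3/17 each): the host has 3 equally likely choices, so probability 1/3; weight (3/17)·(1/3) = 1/17 each.
If it is behind door 3 (prior 6/17): the host opened door 3, so this case is ruled out; weight (6/17)·0 = 0.
If it is behind door 4 (prior 4/17): the host has 3 equally likely choices, so probability 1/3; weight (4/17)·(1/3) = 4/51.
The weights sum to 43/204.
So P(the car behind door 5 | the host opened door 3) = (1/17) / (43/204) = 12/43.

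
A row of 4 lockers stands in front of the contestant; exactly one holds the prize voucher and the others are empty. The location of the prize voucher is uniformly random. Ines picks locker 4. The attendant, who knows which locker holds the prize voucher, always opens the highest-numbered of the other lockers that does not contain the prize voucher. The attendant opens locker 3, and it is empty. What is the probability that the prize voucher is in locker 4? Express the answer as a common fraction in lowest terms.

1/3

Condition on the true location of the prize voucher.
If it is in any of lockers 1, 2, and 4 (prior 1/4 each): locker 3 is the highest-numbered option available, probability 1; weight (1/4)·1 = 1/4 each.
If it is in locker 3 (prior 1/4): the attendant opened locker 3, so this case is ruled out; weight (1/4)·0 = 0.
The weights sum to 3/4.
So P(the prize voucher in locker 4 | the attendant opened locker 3) = (1/4) / (3/4) = 1/3.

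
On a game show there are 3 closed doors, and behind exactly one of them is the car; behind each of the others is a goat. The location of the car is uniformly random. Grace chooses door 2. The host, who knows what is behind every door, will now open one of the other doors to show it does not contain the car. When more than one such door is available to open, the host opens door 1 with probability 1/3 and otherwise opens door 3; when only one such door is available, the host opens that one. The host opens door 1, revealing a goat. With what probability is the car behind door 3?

3/4

Condition on the true location of the car.
If it is behind door 1 (prior 1/3): the host opened door 1, so this case is ruled out; weight (1/3)·0 = 0.
If it is behind door 2 (prior 1/3): door 1 is available, opened with probability 1/3; weight (1/3)·(1/3) = 1/9.
If it is behind door 3 (prior 1/3): only door 1 is available, probability 1; weight (1/3)·1 = 1/3.
The weights sum to 4/9.
So P(the car behind door 3 | the host opened door 1) = (1/3) / (4/9) = 3/4.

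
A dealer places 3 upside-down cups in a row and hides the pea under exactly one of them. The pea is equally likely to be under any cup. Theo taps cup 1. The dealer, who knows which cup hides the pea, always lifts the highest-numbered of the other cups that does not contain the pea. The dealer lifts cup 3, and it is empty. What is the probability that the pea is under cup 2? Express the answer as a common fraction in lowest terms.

Consider each possible location of the pea in turn.
If it is under either of cups 1 and 2 (prior 1/3 each): cup 3 is the highest-numbered option available, probability 1; weight (1/3)·1 = 1/3 each.
If it is under cup 3 (prior 1/3): the dealer opened cup 3, so this case is ruled out; weight (1/3)·0 = 0.
The weights sum to 2/3.
So P(the pea under cup 2 | the dealer opened cup 3) = (1/3) / (2/3) = 1/2.

1/2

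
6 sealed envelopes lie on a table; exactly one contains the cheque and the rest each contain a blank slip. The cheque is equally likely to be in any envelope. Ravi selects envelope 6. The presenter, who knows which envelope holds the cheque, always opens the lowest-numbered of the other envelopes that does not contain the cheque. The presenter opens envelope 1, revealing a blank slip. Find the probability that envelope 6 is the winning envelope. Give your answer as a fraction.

1/5

Apply Bayes' rule, conditioning on where the cheque actually is.
If it is in envelope 1 (prior 1/6): the presenter opened envelope 1, so this case is ruled out; weight (1/6)·0 = 0.
If it is in any of envelopes 2, 3, 4, 5, and 6 (prior 1/6 each): envelope 1 is the lowest-numbered option available, probability 1; weight (1/6)·1 = 1/6 each.
The weights sum to 5/6.
So P(the cheque in envelope 6 | the presenter opened envelope 1) = (1/6) / (5/6) = 1/5.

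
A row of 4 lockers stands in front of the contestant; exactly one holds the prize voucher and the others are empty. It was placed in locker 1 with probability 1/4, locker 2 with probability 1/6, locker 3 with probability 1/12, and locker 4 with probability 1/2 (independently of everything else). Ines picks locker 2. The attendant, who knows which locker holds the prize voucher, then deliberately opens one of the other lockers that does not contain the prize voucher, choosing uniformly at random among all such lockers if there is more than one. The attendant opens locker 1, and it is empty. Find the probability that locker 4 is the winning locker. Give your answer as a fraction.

18/25

Condition on the true location of the prize voucher.
If it is in locker 1 (prior 1/4): the attendant opened locker 1, so this case is ruled out; weight (1/4)·0 = 0.
If it is in locker 2 (prior 1/6): the attendant has 3 equally likely choices, so probability 1/3; weight (1/6)·(1/3) = 1/18.
If it is in locker 3 (prior 1/12): the attendant has 2 equally likely choices, so probability 1/2; weight (1/12)·(1/2) = 1/24.
If it is in locker 4 (prior 1/2): the attendant has 2 equally likely choices, so probability 1/2; weight (1/2)·(1/2) = 1/4.
The weights sum to 25/72.
So P(the prize voucher in locker 4 | the attendant opened locker 1) = (1/4) / (25/72) = 18/25.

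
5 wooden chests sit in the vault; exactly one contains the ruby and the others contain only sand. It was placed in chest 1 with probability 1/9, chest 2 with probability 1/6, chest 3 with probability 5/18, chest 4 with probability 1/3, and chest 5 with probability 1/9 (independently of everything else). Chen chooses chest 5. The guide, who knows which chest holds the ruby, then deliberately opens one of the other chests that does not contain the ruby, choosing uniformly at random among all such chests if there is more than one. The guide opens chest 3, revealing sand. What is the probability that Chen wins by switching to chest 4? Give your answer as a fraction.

12/25

Condition on the true location of the ruby.
If it is in chest 1 (prior 1/9): the guide has 3 equally likely choices, so probability 1/3; weight (1/9)·(1/3) = 1/27.
If it is in chest 2 (prior 1/6): the guide has 3 equally likely choices, so probability 1/3; weight (1/6)·(1/3) = 1/18.
If it is in chest 3 (prior 5/18): the guide opened chest 3, so this case is ruled out; weight (5/18)·0 = 0.
If it is in chest 4 (prior 1/3): the guide has 3 equally likely choices, so probability 1/3; weight (1/3)·(1/3) = 1/9.
If it is in chest 5 (prior 1/9): the guide has 4 equally likely choices, so probability 1/4; weight (1/9)·(1/4) = 1/36.
The weights sum to 25/108.
So P(the ruby in chest 4 | the guide opened chest 3) = (1/9) / (25/108) = 12/25.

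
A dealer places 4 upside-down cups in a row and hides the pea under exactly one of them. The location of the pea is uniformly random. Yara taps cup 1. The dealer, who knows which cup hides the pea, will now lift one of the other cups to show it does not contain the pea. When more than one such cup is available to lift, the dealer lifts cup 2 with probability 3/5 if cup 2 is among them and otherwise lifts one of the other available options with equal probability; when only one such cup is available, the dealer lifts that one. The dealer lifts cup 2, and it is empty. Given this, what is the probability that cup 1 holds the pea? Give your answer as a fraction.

1/3

Consider each possible location of the pea in turn.
If it is under any of cups 1, 3, and 4 (prior 1/4 each): cup 2 is available, opened with probability 3/5; weight (1/4)·(3/5) = 3/20 each.
If it is under cup 2 (prior 1/4): the dealer opened cup 2, so this case is ruled out; weight (1/4)·0 = 0.
The weights sum to 9/20.
So P(the pea under cup 1 | the dealer opened cup 2) = (3/20) / (9/20) = 1/3.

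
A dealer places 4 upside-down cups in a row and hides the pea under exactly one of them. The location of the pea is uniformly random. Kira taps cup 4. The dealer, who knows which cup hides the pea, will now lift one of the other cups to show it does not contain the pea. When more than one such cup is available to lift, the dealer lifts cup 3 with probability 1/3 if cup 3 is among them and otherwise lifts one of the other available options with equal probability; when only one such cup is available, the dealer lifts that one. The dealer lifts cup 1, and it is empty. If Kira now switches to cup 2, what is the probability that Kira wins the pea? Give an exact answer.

4/9

Apply Bayes' rule, conditioning on where the pea actually is.
If it is under cup 1 (prior 1/4): the dealer opened cup 1, so this case is ruled out; weight (1/4)·0 = 0.
If it is under cup 2 (prior 1/4): cup 3 is available but not opened, probability 2/3; weight (1/4)·(2/3) = 1/6.
If it is under cup 3 (prior 1/4): cup 3 holds the prize so is unavailable; the dealer chooses uniformly among the 2 others, probability 1/2; weight (1/4)·(1/2) = 1/8.
If it is under cup 4 (prior 1/4): cup 3 is available but not opened; cup 1 gets probability (1 − 1/3)/2 = 1/3; weight (1/4)·(1/3) = 1/12.
The weights sum to 3/8.
So P(the pea under cup 2 | the dealer opened cup 1) = (1/6) / (3/8) = 4/9.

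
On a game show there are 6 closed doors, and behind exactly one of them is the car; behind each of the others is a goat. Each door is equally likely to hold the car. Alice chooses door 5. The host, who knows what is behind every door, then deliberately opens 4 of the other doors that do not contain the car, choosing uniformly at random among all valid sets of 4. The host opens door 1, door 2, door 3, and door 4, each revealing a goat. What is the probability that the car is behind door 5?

Consider each possible location of the car in turn.
If it is behind any of doors 1, 2, 3, and 4 (prior 1/6 each): that door was opened and seen not to hold the prize — ruled out; weight (1/6)·0 = 0 each.
If it is behind door 5 (prior 1/6): the host has 5 equally likely choices, so probability 1/5; weight (1/6)·(1/5) = 1/30.
If it is behind door 6 (prior 1/6): the host has no choice, probability 1; weight (1/6)·1 = 1/6.
The weights sum to 1/5.
So P(the car behind door 5 | the host opened door 1, door 2, door 3, and door 4) = (1/30) / (1/5) = 1/6.

1/6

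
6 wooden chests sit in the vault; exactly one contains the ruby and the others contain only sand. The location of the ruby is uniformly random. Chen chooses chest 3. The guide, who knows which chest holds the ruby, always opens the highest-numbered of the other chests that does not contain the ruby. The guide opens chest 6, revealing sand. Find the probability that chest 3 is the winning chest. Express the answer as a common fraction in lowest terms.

1/5

Consider each possible location of the ruby in turn.
If it is in any of chests 1, 2, 3, 4, and 5 (prior 1/6 each): chest 6 is the highest-numbered option available, probability 1; weight (1/6)·1 = 1/6 each.
If it is in chest 6 (prior 1/6): the guide opened chest 6, so this case is ruled out; weight (1/6)·0 = 0.
The weights sum to 5/6.
So P(the ruby in chest 3 | the guide opened chest 6) = (1/6) / (5/6) = 1/5.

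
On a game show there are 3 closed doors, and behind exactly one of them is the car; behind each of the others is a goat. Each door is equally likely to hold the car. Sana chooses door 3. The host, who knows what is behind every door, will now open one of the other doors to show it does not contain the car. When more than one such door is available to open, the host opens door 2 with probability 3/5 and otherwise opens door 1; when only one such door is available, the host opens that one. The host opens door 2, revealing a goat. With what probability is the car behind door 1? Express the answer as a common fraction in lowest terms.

Consider each possible location of the car in turn.
If it is behind door 1 (prior 1/3): only door 2 is available, probability 1; weight (1/3)·1 = 1/3.
If it is behind door 2 (prior 1/3): the host opened door 2, so this case is ruled out; weight (1/3)·0 = 0.
If it is behind door 3 (prior 1/3): door 2 is available, opened with probability 3/5; weight (1/3)·(3/5) = 1/5.
The weights sum to 8/15.
So P(the car behind door 1 | the host opened door 2) = (1/3) / (8/15) = 5/8.

5/8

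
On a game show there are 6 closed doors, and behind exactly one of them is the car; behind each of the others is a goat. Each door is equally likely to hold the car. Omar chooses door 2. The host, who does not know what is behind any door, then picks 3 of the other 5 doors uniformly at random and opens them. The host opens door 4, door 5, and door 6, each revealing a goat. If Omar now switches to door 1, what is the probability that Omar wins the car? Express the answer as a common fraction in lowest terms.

Apply Bayes' rule, conditioning on where the car actually is.
If it is behind any of doors 1, 2, and 3 (prior 1/6 each): the host picks exactly this set with probability 1/10 regardless, and none is the prize; weight (1/6)·(1/10) = 1/60 each.
If it is behind any of doors 4, 5, and 6 (prior 1/6 each): that door was opened and seen not to hold the prize — ruled out; weight (1/6)·0 = 0 each.
The weights sum to 1/20.
So P(the car behind door 1 | the host opened door 4, door 5, and door 6) = (1/60) / (1/20) = 1/3.

1/3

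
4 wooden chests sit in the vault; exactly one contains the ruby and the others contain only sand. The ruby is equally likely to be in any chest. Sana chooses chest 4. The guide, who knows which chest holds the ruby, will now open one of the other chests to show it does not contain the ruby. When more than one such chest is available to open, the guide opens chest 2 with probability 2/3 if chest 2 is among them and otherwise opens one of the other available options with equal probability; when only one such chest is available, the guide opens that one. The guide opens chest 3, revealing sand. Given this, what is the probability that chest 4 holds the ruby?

1/6

Consider each possible location of the ruby in turn.
If it is in chest 1 (prior 1/4): chest 2 is available but not opened, probability 1/3; weight (1/4)·(1/3) = 1/12.
If it is in chest 2 (prior 1/4): chest 2 holds the prize so is unavailable; the guide chooses uniformly among the 2 others, probability 1/2; weight (1/4)·(1/2) = 1/8.
If it is in chest 3 (prior 1/4): the guide opened chest 3, so this case is ruled out; weight (1/4)·0 = 0.
If it is in chest 4 (prior 1/4): chest 2 is available but not opened; chest 3 gets probability (1 − 2/3)/2 = 1/6; weight (1/4)·(1/6) = 1/24.
The weights sum to 1/4.
So P(the ruby in chest 4 | the guide opened chest 3) = (1/24) / (1/4) = 1/6.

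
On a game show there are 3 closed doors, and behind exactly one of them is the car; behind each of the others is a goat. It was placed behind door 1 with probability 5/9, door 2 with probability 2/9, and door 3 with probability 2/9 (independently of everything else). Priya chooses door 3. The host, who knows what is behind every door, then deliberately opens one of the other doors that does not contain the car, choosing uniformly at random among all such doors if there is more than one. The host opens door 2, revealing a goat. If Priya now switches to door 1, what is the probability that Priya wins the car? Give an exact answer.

5/6

Apply Bayes' rule, conditioning on where the car actually is.
If it is behind door 1 (prior 5/9): the host has no choice, probability 1; weight (5/9)·1 = 5/9.
If it is behind door 2 (prior 2/9): the host opened door 2, so this case is ruled out; weight (2/9)·0 = 0.
If it is behind door 3 (prior 2/9): the host has 2 equally likely choices, so probability 1/2; weight (2/9)·(1/2) = 1/9.
The weights sum to 2/3.
So P(the car behind door 1 | the host opened door 2) = (5/9) / (2/3) = 5/6.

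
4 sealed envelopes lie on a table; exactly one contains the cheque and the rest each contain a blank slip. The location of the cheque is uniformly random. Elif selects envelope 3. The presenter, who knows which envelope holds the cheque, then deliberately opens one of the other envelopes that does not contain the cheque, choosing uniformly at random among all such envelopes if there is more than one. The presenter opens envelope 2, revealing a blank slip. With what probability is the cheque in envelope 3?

Apply Bayes' rule, conditioning on where the cheque actually is.
If it is in either of envelopes 1 and 4 (prior 1/4 each): the presenter has 2 equally likely choices, so probability 1/2; weight (1/4)·(1/2) = 1/8 each.
If it is in envelope 2 (prior 1/4): the presenter opened envelope 2, so this case is ruled out; weight (1/4)·0 = 0.
If it is in envelope 3 (prior 1/4): the presenter has 3 equally likely choices, so probability 1/3; weight (1/4)·(1/3) = 1/12.
The weights sum to 1/3.
So P(the cheque in envelope 3 | the presenter opened envelope 2) = (1/12) / (1/3) = 1/4.

1/4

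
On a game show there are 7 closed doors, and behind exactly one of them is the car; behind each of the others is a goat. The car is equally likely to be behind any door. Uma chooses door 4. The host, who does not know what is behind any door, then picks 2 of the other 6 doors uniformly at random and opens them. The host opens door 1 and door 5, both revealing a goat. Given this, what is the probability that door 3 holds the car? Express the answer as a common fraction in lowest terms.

Apply Bayes' rule, conditioning on where the car actually is.
If it is behind either of doors 1 and 5 (prior 1/7 each): that door was opened and seen not to hold the prize — ruled out; weight (1/7)·0 = 0 each.
If it is behind any of doors 2, 3, 4, 6, and 7 (prior 1/7 each): the host picks exactly this set with probability 1/15 regardless, and none is the prize; weight (1/7)·(1/15) = 1/105 each.
The weights sum to 1/21.
So P(the car behind door 3 | the host opened door 1 and door 5) = (1/105) / (1/21) = 1/5.

1/5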